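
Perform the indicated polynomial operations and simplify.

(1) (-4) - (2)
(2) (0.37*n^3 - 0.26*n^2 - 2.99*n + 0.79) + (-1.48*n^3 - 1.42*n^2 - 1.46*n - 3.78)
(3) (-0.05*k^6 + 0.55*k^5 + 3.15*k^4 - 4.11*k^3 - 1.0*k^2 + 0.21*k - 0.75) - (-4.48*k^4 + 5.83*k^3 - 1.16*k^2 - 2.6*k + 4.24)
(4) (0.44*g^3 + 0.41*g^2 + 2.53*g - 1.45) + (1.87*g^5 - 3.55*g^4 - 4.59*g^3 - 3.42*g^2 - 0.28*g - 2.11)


(1) = -6
(2) = -1.11*n^3 - 1.68*n^2 - 4.45*n - 2.99
(3) = -0.05*k^6 + 0.55*k^5 + 7.63*k^4 - 9.94*k^3 + 0.16*k^2 + 2.81*k - 4.99
(4) = 1.87*g^5 - 3.55*g^4 - 4.15*g^3 - 3.01*g^2 + 2.25*g - 3.56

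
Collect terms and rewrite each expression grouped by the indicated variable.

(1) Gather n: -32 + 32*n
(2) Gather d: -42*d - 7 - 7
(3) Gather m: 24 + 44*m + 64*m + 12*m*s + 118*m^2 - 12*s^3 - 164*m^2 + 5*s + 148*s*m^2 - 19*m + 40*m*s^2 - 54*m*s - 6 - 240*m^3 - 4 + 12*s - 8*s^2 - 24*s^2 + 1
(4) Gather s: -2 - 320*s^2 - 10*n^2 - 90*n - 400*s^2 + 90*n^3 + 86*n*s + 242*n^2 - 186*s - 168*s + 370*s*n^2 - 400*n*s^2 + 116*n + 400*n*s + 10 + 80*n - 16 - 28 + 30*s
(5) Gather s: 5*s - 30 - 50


(1) = 32*n - 32
(2) = -42*d - 14
(3) = -240*m^3 + m^2*(148*s - 46) + m*(40*s^2 - 42*s + 89) - 12*s^3 - 32*s^2 + 17*s + 15
(4) = 90*n^3 + 232*n^2 + 106*n + s^2*(-400*n - 720) + s*(370*n^2 + 486*n - 324) - 36
(5) = 5*s - 80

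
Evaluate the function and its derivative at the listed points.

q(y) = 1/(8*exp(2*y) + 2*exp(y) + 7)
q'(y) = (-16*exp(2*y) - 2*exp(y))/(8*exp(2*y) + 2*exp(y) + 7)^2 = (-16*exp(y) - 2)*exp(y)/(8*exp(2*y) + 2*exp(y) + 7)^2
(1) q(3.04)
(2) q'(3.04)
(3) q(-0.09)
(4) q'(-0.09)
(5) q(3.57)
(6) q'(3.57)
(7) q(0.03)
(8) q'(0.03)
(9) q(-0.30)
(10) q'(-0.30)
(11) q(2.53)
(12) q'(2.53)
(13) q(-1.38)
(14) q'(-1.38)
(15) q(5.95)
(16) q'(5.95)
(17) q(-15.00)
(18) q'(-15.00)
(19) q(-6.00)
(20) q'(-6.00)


(1) = 0.00
(2) = -0.00
(3) = 0.06
(4) = -0.06
(5) = 0.00
(6) = -0.00
(7) = 0.06
(8) = -0.06
(9) = 0.08
(10) = -0.06
(11) = 0.00
(12) = -0.00
(13) = 0.12
(14) = -0.02
(15) = 0.00
(16) = -0.00
(17) = 0.14
(18) = -0.00
(19) = 0.14
(20) = -0.00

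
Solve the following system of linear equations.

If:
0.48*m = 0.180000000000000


Then:
m = 0.38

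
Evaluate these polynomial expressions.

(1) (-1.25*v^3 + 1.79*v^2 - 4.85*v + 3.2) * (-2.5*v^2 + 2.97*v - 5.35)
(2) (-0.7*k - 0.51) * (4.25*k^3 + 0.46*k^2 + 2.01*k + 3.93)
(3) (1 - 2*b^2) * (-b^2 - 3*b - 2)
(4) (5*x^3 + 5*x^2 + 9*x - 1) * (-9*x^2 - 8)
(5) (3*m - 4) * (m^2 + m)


(1) = 3.125*v^5 - 8.1875*v^4 + 24.1288*v^3 - 31.981*v^2 + 35.4515*v - 17.12
(2) = -2.975*k^4 - 2.4895*k^3 - 1.6416*k^2 - 3.7761*k - 2.0043
(3) = 2*b^4 + 6*b^3 + 3*b^2 - 3*b - 2
(4) = -45*x^5 - 45*x^4 - 121*x^3 - 31*x^2 - 72*x + 8
(5) = 3*m^3 - m^2 - 4*m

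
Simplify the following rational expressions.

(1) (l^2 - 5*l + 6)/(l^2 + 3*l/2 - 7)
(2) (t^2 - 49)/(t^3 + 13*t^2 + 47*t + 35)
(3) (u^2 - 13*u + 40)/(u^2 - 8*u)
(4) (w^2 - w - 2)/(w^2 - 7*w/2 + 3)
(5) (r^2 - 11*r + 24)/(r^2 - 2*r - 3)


(1) = (2*l - 6)/(2*l + 7)
(2) = (t - 7)/(t^2 + 6*t + 5)
(3) = (u - 5)/u
(4) = (2*w + 2)/(2*w - 3)
(5) = (r - 8)/(r + 1)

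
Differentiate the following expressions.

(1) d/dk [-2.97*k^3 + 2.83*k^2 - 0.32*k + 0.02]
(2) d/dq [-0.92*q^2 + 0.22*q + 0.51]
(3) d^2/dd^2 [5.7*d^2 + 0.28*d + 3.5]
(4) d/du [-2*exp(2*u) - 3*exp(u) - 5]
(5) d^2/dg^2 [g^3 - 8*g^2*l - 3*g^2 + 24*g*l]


(1) = -8.91*k^2 + 5.66*k - 0.32
(2) = 0.22 - 1.84*q
(3) = 11.4000000000000
(4) = (-4*exp(u) - 3)*exp(u)
(5) = 6*g - 16*l - 6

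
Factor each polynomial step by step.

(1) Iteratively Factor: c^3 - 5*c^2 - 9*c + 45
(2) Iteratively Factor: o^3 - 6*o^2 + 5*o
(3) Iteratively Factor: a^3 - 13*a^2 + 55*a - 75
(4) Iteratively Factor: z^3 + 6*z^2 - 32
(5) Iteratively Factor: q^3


(1) = (c + 3)*(c^2 - 8*c + 15) = (c - 5)*(c + 3)*(c - 3)
(2) = (o - 1)*(o^2 - 5*o) = o*(o - 1)*(o - 5)
(3) = (a - 3)*(a^2 - 10*a + 25) = (a - 5)*(a - 3)*(a - 5)
(4) = (z + 4)*(z^2 + 2*z - 8) = (z + 4)^2*(z - 2)
(5) = (q)*(q^2) = q^2*(q)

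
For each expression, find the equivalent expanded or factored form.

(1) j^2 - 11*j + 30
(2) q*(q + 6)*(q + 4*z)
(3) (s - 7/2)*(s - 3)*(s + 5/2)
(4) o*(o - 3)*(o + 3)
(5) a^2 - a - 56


(1) = (j - 6)*(j - 5)
(2) = q^3 + 4*q^2*z + 6*q^2 + 24*q*z
(3) = s^3 - 4*s^2 - 23*s/4 + 105/4
(4) = o^3 - 9*o
(5) = (a - 8)*(a + 7)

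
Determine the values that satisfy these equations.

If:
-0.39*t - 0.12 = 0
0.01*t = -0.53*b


Then:
b = 0.01
t = -0.31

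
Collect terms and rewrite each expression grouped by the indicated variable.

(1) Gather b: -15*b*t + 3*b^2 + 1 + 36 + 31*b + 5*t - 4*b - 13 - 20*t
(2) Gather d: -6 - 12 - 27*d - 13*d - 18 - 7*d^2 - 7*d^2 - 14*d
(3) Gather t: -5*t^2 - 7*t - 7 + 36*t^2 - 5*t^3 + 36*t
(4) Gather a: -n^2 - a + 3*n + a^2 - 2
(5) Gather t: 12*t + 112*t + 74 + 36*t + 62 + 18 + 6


(1) = 3*b^2 + b*(27 - 15*t) - 15*t + 24
(2) = -14*d^2 - 54*d - 36
(3) = -5*t^3 + 31*t^2 + 29*t - 7
(4) = a^2 - a - n^2 + 3*n - 2
(5) = 160*t + 160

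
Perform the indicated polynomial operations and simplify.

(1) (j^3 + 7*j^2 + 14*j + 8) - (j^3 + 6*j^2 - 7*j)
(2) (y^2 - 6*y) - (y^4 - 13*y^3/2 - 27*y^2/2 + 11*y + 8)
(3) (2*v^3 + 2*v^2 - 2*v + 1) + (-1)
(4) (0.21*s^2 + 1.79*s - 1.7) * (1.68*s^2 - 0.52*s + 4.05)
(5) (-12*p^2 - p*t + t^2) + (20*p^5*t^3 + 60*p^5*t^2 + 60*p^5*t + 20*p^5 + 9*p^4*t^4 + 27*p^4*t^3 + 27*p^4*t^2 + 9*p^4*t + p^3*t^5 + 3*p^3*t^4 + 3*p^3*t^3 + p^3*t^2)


(1) = j^2 + 21*j + 8
(2) = -y^4 + 13*y^3/2 + 29*y^2/2 - 17*y - 8
(3) = 2*v^3 + 2*v^2 - 2*v
(4) = 0.3528*s^4 + 2.898*s^3 - 2.9363*s^2 + 8.1335*s - 6.885
(5) = 20*p^5*t^3 + 60*p^5*t^2 + 60*p^5*t + 20*p^5 + 9*p^4*t^4 + 27*p^4*t^3 + 27*p^4*t^2 + 9*p^4*t + p^3*t^5 + 3*p^3*t^4 + 3*p^3*t^3 + p^3*t^2 - 12*p^2 - p*t + t^2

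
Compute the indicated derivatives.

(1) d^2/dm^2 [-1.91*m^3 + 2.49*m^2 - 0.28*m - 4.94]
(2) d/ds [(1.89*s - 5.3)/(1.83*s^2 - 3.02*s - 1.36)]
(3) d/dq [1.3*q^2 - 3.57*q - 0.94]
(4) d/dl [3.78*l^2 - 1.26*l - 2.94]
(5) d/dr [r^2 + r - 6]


(1) = 4.98 - 11.46*m
(2) = (-3.4587*s^2 + 19.398*s - 18.5764)/(3.3489*s^4 - 11.0532*s^3 + 4.1428*s^2 + 8.2144*s + 1.8496)
(3) = 2.6*q - 3.57
(4) = 7.56*l - 1.26
(5) = 2*r + 1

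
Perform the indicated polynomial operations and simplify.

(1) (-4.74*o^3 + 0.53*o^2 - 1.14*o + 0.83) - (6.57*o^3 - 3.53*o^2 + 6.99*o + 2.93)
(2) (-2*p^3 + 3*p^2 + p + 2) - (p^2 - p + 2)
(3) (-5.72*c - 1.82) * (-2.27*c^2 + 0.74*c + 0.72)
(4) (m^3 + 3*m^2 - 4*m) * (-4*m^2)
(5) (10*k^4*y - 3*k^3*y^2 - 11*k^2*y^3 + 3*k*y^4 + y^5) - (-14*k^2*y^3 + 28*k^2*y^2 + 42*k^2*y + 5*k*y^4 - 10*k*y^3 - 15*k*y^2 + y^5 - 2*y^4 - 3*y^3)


(1) = -11.31*o^3 + 4.06*o^2 - 8.13*o - 2.1
(2) = -2*p^3 + 2*p^2 + 2*p
(3) = 12.9844*c^3 - 0.1014*c^2 - 5.4652*c - 1.3104
(4) = -4*m^5 - 12*m^4 + 16*m^3
(5) = 10*k^4*y - 3*k^3*y^2 + 3*k^2*y^3 - 28*k^2*y^2 - 42*k^2*y - 2*k*y^4 + 10*k*y^3 + 15*k*y^2 + 2*y^4 + 3*y^3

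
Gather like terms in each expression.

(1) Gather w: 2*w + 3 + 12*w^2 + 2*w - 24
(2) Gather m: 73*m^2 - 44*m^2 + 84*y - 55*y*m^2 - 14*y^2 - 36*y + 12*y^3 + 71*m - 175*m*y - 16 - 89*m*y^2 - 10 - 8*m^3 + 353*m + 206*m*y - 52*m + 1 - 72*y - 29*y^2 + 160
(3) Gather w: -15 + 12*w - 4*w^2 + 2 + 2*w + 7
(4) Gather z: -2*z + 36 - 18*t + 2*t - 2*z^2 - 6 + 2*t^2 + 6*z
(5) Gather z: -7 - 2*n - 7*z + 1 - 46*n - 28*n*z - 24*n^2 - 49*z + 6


(1) = 12*w^2 + 4*w - 21
(2) = -8*m^3 + m^2*(29 - 55*y) + m*(-89*y^2 + 31*y + 372) + 12*y^3 - 43*y^2 - 24*y + 135
(3) = -4*w^2 + 14*w - 6
(4) = 2*t^2 - 16*t - 2*z^2 + 4*z + 30
(5) = -24*n^2 - 48*n + z*(-28*n - 56)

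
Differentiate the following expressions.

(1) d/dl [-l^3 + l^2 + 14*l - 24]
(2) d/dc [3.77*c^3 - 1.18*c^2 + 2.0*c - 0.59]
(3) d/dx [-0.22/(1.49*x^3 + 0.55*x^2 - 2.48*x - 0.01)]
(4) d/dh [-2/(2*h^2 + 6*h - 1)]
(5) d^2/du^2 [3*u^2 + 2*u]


(1) = -3*l^2 + 2*l + 14
(2) = 11.31*c^2 - 2.36*c + 2.0
(3) = (0.9834*x^2 + 0.242*x - 0.5456)/(1.49*x^3 + 0.55*x^2 - 2.48*x - 0.01)^2
(4) = 4*(2*h + 3)/(2*h^2 + 6*h - 1)^2
(5) = 6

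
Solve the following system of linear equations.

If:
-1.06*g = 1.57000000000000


Then:
g = -1.48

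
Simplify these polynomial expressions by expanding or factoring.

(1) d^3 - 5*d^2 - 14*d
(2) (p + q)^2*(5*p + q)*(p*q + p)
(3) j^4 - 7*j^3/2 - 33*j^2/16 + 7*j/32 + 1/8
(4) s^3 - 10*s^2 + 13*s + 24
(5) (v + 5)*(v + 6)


(1) = d*(d - 7)*(d + 2)
(2) = 5*p^4*q + 5*p^4 + 11*p^3*q^2 + 11*p^3*q + 7*p^2*q^3 + 7*p^2*q^2 + p*q^4 + p*q^3
(3) = (j - 4)*(j - 1/4)*(j + 1/4)*(j + 1/2)
(4) = (s - 8)*(s - 3)*(s + 1)
(5) = v^2 + 11*v + 30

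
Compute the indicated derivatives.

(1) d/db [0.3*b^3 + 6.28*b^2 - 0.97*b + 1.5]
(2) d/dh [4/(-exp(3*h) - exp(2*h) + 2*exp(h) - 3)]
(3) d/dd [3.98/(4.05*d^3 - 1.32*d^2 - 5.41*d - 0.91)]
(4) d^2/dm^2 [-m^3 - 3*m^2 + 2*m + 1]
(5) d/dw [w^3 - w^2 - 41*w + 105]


(1) = 0.9*b^2 + 12.56*b - 0.97
(2) = (12*exp(2*h) + 8*exp(h) - 8)*exp(h)/(exp(3*h) + exp(2*h) - 2*exp(h) + 3)^2
(3) = (-48.357*d^2 + 10.5072*d + 21.5318)/(-4.05*d^3 + 1.32*d^2 + 5.41*d + 0.91)^2
(4) = -6*m - 6
(5) = 3*w^2 - 2*w - 41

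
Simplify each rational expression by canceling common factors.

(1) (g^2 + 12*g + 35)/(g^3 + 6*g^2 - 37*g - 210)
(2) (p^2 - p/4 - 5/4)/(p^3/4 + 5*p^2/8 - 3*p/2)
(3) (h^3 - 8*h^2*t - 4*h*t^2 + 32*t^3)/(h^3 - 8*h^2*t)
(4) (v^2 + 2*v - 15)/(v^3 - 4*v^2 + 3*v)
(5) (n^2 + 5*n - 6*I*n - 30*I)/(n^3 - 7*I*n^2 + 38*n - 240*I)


(1) = 1/(g - 6)
(2) = (8*p^2 - 2*p - 10)/(2*p^3 + 5*p^2 - 12*p)
(3) = (h^2 - 4*t^2)/h^2
(4) = (v + 5)/(v^2 - v)
(5) = (n^2 + n*(5 - 6*I) - 30*I)/(n^3 - 7*I*n^2 + 38*n - 240*I)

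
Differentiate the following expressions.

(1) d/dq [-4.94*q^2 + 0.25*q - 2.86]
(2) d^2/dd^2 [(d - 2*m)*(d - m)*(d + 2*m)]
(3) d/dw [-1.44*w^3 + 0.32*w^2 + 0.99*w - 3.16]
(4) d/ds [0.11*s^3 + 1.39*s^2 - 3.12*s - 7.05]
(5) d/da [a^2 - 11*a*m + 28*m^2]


(1) = 0.25 - 9.88*q
(2) = 6*d - 2*m
(3) = -4.32*w^2 + 0.64*w + 0.99
(4) = 0.33*s^2 + 2.78*s - 3.12
(5) = 2*a - 11*m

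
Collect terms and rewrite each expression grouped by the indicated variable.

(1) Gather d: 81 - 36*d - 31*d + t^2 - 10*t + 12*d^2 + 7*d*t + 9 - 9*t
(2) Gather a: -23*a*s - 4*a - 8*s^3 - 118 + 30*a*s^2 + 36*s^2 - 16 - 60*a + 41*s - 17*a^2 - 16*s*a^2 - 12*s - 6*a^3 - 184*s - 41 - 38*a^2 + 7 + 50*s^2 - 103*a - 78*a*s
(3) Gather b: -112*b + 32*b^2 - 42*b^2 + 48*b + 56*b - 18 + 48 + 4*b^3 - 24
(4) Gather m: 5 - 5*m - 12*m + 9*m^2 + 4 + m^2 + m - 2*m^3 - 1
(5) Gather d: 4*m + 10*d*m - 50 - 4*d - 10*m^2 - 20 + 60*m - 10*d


(1) = 12*d^2 + d*(7*t - 67) + t^2 - 19*t + 90
(2) = -6*a^3 + a^2*(-16*s - 55) + a*(30*s^2 - 101*s - 167) - 8*s^3 + 86*s^2 - 155*s - 168
(3) = 4*b^3 - 10*b^2 - 8*b + 6
(4) = -2*m^3 + 10*m^2 - 16*m + 8
(5) = d*(10*m - 14) - 10*m^2 + 64*m - 70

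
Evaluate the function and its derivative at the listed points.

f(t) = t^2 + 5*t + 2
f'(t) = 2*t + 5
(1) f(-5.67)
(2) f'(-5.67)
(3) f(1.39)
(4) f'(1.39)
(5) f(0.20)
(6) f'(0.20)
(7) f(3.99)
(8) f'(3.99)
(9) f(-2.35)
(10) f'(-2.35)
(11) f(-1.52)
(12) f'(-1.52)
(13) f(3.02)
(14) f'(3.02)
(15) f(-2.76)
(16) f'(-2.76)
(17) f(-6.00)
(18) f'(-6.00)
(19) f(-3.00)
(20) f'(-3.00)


(1) = 5.80
(2) = -6.34
(3) = 10.88
(4) = 7.78
(5) = 3.04
(6) = 5.40
(7) = 37.87
(8) = 12.98
(9) = -4.23
(10) = 0.30
(11) = -3.29
(12) = 1.96
(13) = 26.22
(14) = 11.04
(15) = -4.18
(16) = -0.52
(17) = 8.00
(18) = -7.00
(19) = -4.00
(20) = -1.00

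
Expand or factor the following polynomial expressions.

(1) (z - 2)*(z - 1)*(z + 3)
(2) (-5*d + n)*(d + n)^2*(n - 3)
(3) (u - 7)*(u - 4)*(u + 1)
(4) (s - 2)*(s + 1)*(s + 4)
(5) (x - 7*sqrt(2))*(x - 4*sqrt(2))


(1) = z^3 - 7*z + 6
(2) = -5*d^3*n + 15*d^3 - 9*d^2*n^2 + 27*d^2*n - 3*d*n^3 + 9*d*n^2 + n^4 - 3*n^3
(3) = u^3 - 10*u^2 + 17*u + 28
(4) = s^3 + 3*s^2 - 6*s - 8
(5) = x^2 - 11*sqrt(2)*x + 56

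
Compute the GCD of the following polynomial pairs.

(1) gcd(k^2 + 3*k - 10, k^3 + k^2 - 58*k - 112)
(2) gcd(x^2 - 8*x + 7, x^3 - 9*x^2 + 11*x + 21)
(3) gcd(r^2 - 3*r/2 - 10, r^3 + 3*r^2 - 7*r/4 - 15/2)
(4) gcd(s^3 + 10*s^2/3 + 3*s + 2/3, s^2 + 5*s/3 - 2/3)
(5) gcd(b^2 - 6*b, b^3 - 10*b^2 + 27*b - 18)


(1) = 1
(2) = gcd((x - 7)*(x - 1), (x - 7)*(x - 3)*(x + 1)) = x - 7
(3) = r + 5/2
(4) = gcd((s + 1/3)*(s + 1)*(s + 2), (s - 1/3)*(s + 2)) = s + 2
(5) = b - 6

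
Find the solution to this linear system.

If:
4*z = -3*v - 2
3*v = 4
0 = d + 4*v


Then:
d = -16/3
v = 4/3
z = -3/2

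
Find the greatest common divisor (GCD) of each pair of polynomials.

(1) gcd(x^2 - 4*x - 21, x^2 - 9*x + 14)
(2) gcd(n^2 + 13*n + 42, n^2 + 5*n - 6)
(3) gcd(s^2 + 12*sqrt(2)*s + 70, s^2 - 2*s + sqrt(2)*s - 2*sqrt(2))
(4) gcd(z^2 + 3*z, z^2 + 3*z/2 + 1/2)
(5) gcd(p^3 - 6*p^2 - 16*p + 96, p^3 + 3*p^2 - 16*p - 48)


(1) = gcd((x - 7)*(x + 3), (x - 7)*(x - 2)) = x - 7
(2) = n + 6
(3) = 1
(4) = 1
(5) = gcd((p - 6)*(p - 4)*(p + 4), (p - 4)*(p + 3)*(p + 4)) = p^2 - 16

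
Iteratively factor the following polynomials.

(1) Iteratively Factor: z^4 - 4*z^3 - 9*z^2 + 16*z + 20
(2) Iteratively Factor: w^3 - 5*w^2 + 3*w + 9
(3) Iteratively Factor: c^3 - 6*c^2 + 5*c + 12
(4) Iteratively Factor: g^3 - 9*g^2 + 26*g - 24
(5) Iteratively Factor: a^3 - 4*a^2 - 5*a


(1) = (z + 1)*(z^3 - 5*z^2 - 4*z + 20) = (z - 2)*(z + 1)*(z^2 - 3*z - 10) = (z - 2)*(z + 1)*(z + 2)*(z - 5)
(2) = (w - 3)*(w^2 - 2*w - 3) = (w - 3)*(w + 1)*(w - 3)
(3) = (c - 4)*(c^2 - 2*c - 3) = (c - 4)*(c + 1)*(c - 3)
(4) = (g - 3)*(g^2 - 6*g + 8) = (g - 4)*(g - 3)*(g - 2)
(5) = (a)*(a^2 - 4*a - 5) = a*(a + 1)*(a - 5)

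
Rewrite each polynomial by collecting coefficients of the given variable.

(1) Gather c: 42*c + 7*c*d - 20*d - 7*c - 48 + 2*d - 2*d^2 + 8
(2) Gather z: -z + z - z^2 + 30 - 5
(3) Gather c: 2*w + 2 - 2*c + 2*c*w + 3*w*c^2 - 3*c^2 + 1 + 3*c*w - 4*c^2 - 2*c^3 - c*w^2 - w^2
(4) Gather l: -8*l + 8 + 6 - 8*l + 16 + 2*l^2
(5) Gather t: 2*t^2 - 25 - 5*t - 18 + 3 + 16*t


(1) = c*(7*d + 35) - 2*d^2 - 18*d - 40
(2) = 25 - z^2
(3) = -2*c^3 + c^2*(3*w - 7) + c*(-w^2 + 5*w - 2) - w^2 + 2*w + 3
(4) = 2*l^2 - 16*l + 30
(5) = 2*t^2 + 11*t - 40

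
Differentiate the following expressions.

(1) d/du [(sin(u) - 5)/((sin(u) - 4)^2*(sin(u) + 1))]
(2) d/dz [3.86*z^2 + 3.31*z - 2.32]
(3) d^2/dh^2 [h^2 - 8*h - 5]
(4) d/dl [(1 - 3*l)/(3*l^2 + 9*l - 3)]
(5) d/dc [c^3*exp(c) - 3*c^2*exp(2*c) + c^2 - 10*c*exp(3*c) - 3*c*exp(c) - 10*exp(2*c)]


(1) = (14*sin(u) + cos(2*u) - 15)*cos(u)/((sin(u) - 4)^3*(sin(u) + 1)^2)
(2) = 7.72*z + 3.31
(3) = 2
(4) = l*(3*l - 2)/(3*(l^4 + 6*l^3 + 7*l^2 - 6*l + 1))
(5) = c^3*exp(c) - 6*c^2*exp(2*c) + 3*c^2*exp(c) - 30*c*exp(3*c) - 6*c*exp(2*c) - 3*c*exp(c) + 2*c - 10*exp(3*c) - 20*exp(2*c) - 3*exp(c)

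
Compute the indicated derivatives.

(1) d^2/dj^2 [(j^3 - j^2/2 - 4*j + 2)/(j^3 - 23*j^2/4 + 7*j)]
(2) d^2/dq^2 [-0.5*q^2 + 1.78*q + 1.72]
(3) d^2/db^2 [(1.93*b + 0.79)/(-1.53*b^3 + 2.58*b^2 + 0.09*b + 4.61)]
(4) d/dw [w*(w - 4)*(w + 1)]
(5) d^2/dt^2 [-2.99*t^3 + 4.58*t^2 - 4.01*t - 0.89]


(1) = 16*(42*j^6 - 264*j^5 + 732*j^4 - 1339*j^3 + 1923*j^2 - 1932*j + 784)/(j^3*(64*j^6 - 1104*j^5 + 7692*j^4 - 27623*j^3 + 53844*j^2 - 54096*j + 21952))
(2) = -1.00000000000000
(3) = (-27.107622*b^5 + 23.51916*b^4 + 23.66991*b^3 - 194.253066*b^2 + 103.196934*b + 20.38092)/(3.581577*b^9 - 18.118566*b^8 + 29.920833*b^7 - 47.416563*b^6 + 107.425035*b^5 - 88.311924*b^4 + 91.123758*b^3 - 164.603277*b^2 - 5.738067*b - 97.972181)
(4) = 3*w^2 - 6*w - 4
(5) = 9.16 - 17.94*t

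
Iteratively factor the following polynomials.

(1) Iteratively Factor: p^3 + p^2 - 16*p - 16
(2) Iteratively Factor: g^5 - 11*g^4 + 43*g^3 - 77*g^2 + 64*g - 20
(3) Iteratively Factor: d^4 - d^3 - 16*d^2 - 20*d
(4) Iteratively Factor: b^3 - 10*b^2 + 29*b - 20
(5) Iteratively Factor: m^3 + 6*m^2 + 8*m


(1) = (p - 4)*(p^2 + 5*p + 4) = (p - 4)*(p + 1)*(p + 4)
(2) = (g - 1)*(g^4 - 10*g^3 + 33*g^2 - 44*g + 20) = (g - 2)*(g - 1)*(g^3 - 8*g^2 + 17*g - 10) = (g - 5)*(g - 2)*(g - 1)*(g^2 - 3*g + 2) = (g - 5)*(g - 2)^2*(g - 1)*(g - 1)
(3) = (d + 2)*(d^3 - 3*d^2 - 10*d) = (d + 2)^2*(d^2 - 5*d) = (d - 5)*(d + 2)^2*(d)
(4) = (b - 5)*(b^2 - 5*b + 4) = (b - 5)*(b - 1)*(b - 4)
(5) = (m + 4)*(m^2 + 2*m) = m*(m + 4)*(m + 2)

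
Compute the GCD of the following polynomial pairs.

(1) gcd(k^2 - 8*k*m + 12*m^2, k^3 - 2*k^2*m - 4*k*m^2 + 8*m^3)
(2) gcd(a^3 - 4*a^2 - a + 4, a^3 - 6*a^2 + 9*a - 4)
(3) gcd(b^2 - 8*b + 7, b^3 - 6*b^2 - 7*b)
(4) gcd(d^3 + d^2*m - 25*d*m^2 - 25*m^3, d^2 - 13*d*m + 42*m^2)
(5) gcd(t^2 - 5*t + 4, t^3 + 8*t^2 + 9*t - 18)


(1) = gcd((k - 6*m)*(k - 2*m), (k - 2*m)^2*(k + 2*m)) = k - 2*m
(2) = gcd((a - 4)*(a - 1)*(a + 1), (a - 4)*(a - 1)^2) = a^2 - 5*a + 4
(3) = gcd((b - 7)*(b - 1), b*(b - 7)*(b + 1)) = b - 7
(4) = 1
(5) = gcd((t - 4)*(t - 1), (t - 1)*(t + 3)*(t + 6)) = t - 1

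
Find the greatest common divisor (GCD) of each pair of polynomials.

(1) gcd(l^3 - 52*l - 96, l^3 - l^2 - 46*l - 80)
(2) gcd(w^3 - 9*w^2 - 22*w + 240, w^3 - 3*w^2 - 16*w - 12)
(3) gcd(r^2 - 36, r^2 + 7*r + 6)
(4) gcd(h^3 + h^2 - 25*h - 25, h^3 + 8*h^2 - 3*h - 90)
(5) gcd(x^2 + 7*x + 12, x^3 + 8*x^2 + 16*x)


(1) = l^2 - 6*l - 16
(2) = gcd((w - 8)*(w - 6)*(w + 5), (w - 6)*(w + 1)*(w + 2)) = w - 6
(3) = gcd((r - 6)*(r + 6), (r + 1)*(r + 6)) = r + 6
(4) = gcd((h - 5)*(h + 1)*(h + 5), (h - 3)*(h + 5)*(h + 6)) = h + 5
(5) = x + 4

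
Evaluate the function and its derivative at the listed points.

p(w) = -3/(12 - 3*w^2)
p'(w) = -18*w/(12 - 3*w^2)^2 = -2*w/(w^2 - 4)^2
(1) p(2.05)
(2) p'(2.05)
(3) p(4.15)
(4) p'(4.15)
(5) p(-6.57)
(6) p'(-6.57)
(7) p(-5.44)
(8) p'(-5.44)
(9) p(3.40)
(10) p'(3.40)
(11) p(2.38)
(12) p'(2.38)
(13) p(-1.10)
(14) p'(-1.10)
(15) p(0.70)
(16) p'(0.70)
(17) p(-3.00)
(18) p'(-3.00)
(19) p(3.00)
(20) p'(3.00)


(1) = 4.94
(2) = -99.98
(3) = 0.08
(4) = -0.05
(5) = 0.03
(6) = 0.01
(7) = 0.04
(8) = 0.02
(9) = 0.13
(10) = -0.12
(11) = 0.60
(12) = -1.72
(13) = -0.36
(14) = 0.28
(15) = -0.28
(16) = -0.11
(17) = 0.20
(18) = 0.24
(19) = 0.20
(20) = -0.24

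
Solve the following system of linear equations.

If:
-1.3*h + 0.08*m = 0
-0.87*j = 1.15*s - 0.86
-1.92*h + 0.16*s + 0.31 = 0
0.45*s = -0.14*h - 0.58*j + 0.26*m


Then:
h = 0.15
j = 1.16
m = 2.45
s = -0.13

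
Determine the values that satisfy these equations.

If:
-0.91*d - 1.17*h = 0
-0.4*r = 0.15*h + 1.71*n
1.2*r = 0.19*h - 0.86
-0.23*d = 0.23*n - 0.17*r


Then:
d = -0.59
h = 0.46
n = 0.11
r = -0.64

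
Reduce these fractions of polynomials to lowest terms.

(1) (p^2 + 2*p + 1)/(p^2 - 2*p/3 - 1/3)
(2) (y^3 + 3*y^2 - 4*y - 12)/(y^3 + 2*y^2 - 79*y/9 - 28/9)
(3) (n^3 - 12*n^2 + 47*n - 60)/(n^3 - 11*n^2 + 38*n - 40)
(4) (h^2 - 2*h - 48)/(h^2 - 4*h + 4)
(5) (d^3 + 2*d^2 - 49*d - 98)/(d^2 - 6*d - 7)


(1) = (3*p^2 + 6*p + 3)/(3*p^2 - 2*p - 1)
(2) = (9*y^3 + 27*y^2 - 36*y - 108)/(9*y^3 + 18*y^2 - 79*y - 28)
(3) = (n - 3)/(n - 2)
(4) = (h^2 - 2*h - 48)/(h^2 - 4*h + 4)
(5) = (d^2 + 9*d + 14)/(d + 1)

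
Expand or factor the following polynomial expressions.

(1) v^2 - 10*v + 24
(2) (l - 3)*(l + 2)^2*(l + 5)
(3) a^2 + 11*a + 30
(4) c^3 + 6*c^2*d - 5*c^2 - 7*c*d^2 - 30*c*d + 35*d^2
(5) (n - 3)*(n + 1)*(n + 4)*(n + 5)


(1) = (v - 6)*(v - 4)
(2) = l^4 + 6*l^3 - 3*l^2 - 52*l - 60
(3) = (a + 5)*(a + 6)
(4) = (c - 5)*(c - d)*(c + 7*d)
(5) = n^4 + 7*n^3 - n^2 - 67*n - 60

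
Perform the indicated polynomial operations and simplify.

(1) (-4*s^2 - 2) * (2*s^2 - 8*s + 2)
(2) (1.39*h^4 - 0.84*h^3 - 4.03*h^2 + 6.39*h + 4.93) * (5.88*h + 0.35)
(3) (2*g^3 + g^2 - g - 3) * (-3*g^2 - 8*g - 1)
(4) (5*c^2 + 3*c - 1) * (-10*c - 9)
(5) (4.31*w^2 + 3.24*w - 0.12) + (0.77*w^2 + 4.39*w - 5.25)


(1) = -8*s^4 + 32*s^3 - 12*s^2 + 16*s - 4
(2) = 8.1732*h^5 - 4.4527*h^4 - 23.9904*h^3 + 36.1627*h^2 + 31.2249*h + 1.7255
(3) = -6*g^5 - 19*g^4 - 7*g^3 + 16*g^2 + 25*g + 3
(4) = -50*c^3 - 75*c^2 - 17*c + 9
(5) = 5.08*w^2 + 7.63*w - 5.37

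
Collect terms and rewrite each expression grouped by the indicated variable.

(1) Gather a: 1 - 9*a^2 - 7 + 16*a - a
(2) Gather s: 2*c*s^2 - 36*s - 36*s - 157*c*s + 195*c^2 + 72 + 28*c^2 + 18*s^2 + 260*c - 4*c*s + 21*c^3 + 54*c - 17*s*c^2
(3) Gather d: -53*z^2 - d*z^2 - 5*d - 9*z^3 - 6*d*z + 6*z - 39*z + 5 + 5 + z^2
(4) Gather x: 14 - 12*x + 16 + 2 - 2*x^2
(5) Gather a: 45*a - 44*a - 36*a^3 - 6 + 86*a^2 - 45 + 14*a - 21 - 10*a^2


(1) = -9*a^2 + 15*a - 6
(2) = 21*c^3 + 223*c^2 + 314*c + s^2*(2*c + 18) + s*(-17*c^2 - 161*c - 72) + 72
(3) = d*(-z^2 - 6*z - 5) - 9*z^3 - 52*z^2 - 33*z + 10
(4) = -2*x^2 - 12*x + 32
(5) = -36*a^3 + 76*a^2 + 15*a - 72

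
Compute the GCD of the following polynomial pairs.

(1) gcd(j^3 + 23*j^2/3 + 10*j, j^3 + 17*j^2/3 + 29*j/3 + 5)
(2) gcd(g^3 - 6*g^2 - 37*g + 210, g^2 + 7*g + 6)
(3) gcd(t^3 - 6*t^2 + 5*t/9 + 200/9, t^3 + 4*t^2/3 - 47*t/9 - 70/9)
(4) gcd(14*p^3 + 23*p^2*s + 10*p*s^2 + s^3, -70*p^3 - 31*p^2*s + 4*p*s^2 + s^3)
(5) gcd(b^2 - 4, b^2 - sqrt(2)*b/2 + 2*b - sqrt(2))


(1) = gcd(j*(j + 5/3)*(j + 6), (j + 1)*(j + 5/3)*(j + 3)) = j + 5/3
(2) = g + 6
(3) = t + 5/3
(4) = 14*p^2 + 9*p*s + s^2
(5) = gcd((b - 2)*(b + 2), (b + 2)*(b - sqrt(2)/2)) = b + 2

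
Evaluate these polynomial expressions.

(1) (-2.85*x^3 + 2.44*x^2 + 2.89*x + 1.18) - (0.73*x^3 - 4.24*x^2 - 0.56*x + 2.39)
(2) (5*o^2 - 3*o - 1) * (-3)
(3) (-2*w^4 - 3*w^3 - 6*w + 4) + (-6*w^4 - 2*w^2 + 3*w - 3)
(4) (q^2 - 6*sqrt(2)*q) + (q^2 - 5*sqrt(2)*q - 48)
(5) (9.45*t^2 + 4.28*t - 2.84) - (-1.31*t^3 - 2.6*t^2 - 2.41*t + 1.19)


(1) = -3.58*x^3 + 6.68*x^2 + 3.45*x - 1.21
(2) = -15*o^2 + 9*o + 3
(3) = -8*w^4 - 3*w^3 - 2*w^2 - 3*w + 1
(4) = 2*q^2 - 11*sqrt(2)*q - 48
(5) = 1.31*t^3 + 12.05*t^2 + 6.69*t - 4.03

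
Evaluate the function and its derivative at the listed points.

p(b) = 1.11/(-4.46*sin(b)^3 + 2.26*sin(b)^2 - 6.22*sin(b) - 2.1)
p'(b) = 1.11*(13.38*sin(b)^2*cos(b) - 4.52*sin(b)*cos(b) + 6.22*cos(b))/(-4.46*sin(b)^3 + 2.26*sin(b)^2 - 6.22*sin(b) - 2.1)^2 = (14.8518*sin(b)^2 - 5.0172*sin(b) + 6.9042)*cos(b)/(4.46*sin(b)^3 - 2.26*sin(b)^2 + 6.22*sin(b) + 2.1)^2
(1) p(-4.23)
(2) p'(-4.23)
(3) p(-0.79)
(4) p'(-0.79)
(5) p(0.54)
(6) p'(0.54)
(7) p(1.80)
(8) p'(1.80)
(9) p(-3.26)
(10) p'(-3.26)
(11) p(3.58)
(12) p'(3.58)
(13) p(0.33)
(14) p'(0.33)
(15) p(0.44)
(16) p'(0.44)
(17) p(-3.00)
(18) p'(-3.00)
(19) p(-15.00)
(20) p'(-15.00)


(1) = -0.12
(2) = -0.08
(3) = 0.22
(4) = 0.49
(5) = -0.21
(6) = 0.25
(7) = -0.11
(8) = -0.04
(9) = -0.39
(10) = -0.82
(11) = 0.86
(12) = -6.38
(13) = -0.28
(14) = 0.40
(15) = -0.24
(16) = 0.31
(17) = -0.95
(18) = -5.77
(19) = 0.27
(20) = -0.73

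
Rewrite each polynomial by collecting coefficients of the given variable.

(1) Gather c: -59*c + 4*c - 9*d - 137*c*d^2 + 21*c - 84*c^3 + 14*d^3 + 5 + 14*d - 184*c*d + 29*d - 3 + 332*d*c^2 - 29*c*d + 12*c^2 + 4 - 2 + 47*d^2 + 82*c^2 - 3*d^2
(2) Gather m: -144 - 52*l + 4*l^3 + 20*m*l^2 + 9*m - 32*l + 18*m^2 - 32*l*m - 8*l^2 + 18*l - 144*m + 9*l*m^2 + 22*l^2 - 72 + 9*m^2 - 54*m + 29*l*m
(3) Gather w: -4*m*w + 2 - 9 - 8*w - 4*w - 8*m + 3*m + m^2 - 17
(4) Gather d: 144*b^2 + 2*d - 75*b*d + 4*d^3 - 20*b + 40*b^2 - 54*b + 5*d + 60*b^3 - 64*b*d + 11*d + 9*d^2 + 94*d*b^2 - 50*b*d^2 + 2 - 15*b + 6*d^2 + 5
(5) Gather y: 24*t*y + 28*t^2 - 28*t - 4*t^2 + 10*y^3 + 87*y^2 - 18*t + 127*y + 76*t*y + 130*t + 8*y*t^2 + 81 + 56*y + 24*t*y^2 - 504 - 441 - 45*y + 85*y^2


(1) = -84*c^3 + c^2*(332*d + 94) + c*(-137*d^2 - 213*d - 34) + 14*d^3 + 44*d^2 + 34*d + 4
(2) = 4*l^3 + 14*l^2 - 66*l + m^2*(9*l + 27) + m*(20*l^2 - 3*l - 189) - 216
(3) = m^2 - 5*m + w*(-4*m - 12) - 24
(4) = 60*b^3 + 184*b^2 - 89*b + 4*d^3 + d^2*(15 - 50*b) + d*(94*b^2 - 139*b + 18) + 7
(5) = 24*t^2 + 84*t + 10*y^3 + y^2*(24*t + 172) + y*(8*t^2 + 100*t + 138) - 864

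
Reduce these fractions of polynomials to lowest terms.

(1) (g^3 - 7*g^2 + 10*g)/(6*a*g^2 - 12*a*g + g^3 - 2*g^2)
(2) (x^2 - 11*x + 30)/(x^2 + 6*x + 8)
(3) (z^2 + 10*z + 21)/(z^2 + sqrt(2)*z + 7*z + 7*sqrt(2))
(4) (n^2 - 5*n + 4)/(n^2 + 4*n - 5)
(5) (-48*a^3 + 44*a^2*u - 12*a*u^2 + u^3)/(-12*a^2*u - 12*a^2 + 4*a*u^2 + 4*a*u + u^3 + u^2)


(1) = (g - 5)/(6*a + g)
(2) = (x^2 - 11*x + 30)/(x^2 + 6*x + 8)
(3) = (z + 3)/(z + sqrt(2))
(4) = (n - 4)/(n + 5)
(5) = (24*a^2 - 10*a*u + u^2)/(6*a*u + 6*a + u^2 + u)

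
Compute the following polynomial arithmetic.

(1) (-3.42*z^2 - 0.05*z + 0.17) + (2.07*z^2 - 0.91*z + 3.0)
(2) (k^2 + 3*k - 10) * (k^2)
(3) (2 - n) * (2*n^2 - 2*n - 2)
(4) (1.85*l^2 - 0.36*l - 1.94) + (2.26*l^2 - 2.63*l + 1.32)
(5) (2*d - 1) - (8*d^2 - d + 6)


(1) = -1.35*z^2 - 0.96*z + 3.17
(2) = k^4 + 3*k^3 - 10*k^2
(3) = -2*n^3 + 6*n^2 - 2*n - 4
(4) = 4.11*l^2 - 2.99*l - 0.62
(5) = -8*d^2 + 3*d - 7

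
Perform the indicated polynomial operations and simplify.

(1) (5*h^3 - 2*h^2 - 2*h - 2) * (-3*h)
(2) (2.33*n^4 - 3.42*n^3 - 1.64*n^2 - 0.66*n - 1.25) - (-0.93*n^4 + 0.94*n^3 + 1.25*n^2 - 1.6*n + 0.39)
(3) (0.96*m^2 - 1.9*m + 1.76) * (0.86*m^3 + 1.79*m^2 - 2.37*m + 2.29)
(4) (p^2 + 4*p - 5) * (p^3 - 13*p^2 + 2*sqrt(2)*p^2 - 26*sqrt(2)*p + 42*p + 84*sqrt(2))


(1) = -15*h^4 + 6*h^3 + 6*h^2 + 6*h
(2) = 3.26*n^4 - 4.36*n^3 - 2.89*n^2 + 0.94*n - 1.64
(3) = 0.8256*m^5 + 0.0844*m^4 - 4.1626*m^3 + 9.8518*m^2 - 8.5222*m + 4.0304
(4) = p^5 - 9*p^4 + 2*sqrt(2)*p^4 - 18*sqrt(2)*p^3 - 15*p^3 - 30*sqrt(2)*p^2 + 233*p^2 - 210*p + 466*sqrt(2)*p - 420*sqrt(2)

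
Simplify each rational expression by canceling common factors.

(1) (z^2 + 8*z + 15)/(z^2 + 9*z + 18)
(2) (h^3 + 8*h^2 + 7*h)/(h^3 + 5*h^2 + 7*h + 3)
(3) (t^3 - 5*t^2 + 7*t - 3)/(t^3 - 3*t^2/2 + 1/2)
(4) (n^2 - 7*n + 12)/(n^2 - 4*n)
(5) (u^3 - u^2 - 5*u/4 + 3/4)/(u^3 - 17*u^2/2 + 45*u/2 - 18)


(1) = (z + 5)/(z + 6)
(2) = (h^2 + 7*h)/(h^2 + 4*h + 3)
(3) = (2*t - 6)/(2*t + 1)
(4) = (n - 3)/n
(5) = (2*u^2 + u - 1)/(2*u^2 - 14*u + 24)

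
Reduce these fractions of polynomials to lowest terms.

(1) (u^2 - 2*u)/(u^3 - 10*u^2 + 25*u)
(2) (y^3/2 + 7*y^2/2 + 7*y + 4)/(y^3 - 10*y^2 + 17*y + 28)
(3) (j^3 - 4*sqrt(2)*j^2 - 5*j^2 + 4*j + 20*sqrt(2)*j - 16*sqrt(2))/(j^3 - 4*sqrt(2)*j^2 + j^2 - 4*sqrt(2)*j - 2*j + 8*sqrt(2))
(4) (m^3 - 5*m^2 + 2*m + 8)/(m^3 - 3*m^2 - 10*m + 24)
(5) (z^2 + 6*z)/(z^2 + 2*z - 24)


(1) = (u - 2)/(u^2 - 10*u + 25)
(2) = (y^2 + 6*y + 8)/(2*y^2 - 22*y + 56)
(3) = (j - 4)/(j + 2)
(4) = (m + 1)/(m + 3)
(5) = z/(z - 4)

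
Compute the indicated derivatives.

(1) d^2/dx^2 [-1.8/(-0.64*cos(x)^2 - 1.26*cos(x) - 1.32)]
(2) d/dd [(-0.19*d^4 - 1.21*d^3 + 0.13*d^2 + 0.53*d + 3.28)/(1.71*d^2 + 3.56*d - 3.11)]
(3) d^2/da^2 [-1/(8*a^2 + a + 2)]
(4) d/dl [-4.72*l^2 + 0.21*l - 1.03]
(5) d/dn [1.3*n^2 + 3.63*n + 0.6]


(1) = (-2.94912*(1 - cos(x)^2)^2 - 4.35456*cos(x)^3 + 1.75032*cos(x)^2 + 11.70288*cos(x) + 5.6232)/(0.64*cos(x)^2 + 1.26*cos(x) + 1.32)^3
(2) = (-0.6498*d^5 - 4.0983*d^4 - 6.2516*d^3 + 10.8458*d^2 - 12.0262*d - 13.3251)/(2.9241*d^4 + 12.1752*d^3 + 2.0374*d^2 - 22.1432*d + 9.6721)
(3) = 2*(64*a^2 + 8*a - (16*a + 1)^2 + 16)/(8*a^2 + a + 2)^3
(4) = 0.21 - 9.44*l
(5) = 2.6*n + 3.63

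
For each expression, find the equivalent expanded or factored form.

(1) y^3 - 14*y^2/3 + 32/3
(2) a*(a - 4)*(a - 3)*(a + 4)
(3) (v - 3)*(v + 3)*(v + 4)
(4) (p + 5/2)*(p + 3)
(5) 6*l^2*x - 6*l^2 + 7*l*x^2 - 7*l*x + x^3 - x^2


(1) = (y - 4)*(y - 2)*(y + 4/3)
(2) = a^4 - 3*a^3 - 16*a^2 + 48*a
(3) = v^3 + 4*v^2 - 9*v - 36
(4) = p^2 + 11*p/2 + 15/2
(5) = (l + x)*(6*l + x)*(x - 1)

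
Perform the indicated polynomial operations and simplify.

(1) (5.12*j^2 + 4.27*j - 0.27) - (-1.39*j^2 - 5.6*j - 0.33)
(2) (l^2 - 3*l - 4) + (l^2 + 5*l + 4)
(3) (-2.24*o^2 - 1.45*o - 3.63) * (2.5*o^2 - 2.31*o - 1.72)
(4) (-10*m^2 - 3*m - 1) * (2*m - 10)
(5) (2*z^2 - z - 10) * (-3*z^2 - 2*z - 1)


(1) = 6.51*j^2 + 9.87*j + 0.06
(2) = 2*l^2 + 2*l
(3) = -5.6*o^4 + 1.5494*o^3 - 1.8727*o^2 + 10.8793*o + 6.2436
(4) = -20*m^3 + 94*m^2 + 28*m + 10
(5) = -6*z^4 - z^3 + 30*z^2 + 21*z + 10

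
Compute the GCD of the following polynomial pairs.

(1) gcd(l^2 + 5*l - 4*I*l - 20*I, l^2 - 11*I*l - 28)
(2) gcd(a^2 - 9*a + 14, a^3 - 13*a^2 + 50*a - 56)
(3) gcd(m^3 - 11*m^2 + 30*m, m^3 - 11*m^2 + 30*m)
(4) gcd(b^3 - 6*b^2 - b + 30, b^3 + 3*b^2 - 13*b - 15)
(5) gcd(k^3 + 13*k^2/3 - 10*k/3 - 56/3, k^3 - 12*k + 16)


(1) = gcd((l + 5)*(l - 4*I), (l - 7*I)*(l - 4*I)) = l - 4*I
(2) = gcd((a - 7)*(a - 2), (a - 7)*(a - 4)*(a - 2)) = a^2 - 9*a + 14
(3) = gcd(m*(m - 6)*(m - 5), m*(m - 6)*(m - 5)) = m^3 - 11*m^2 + 30*m
(4) = gcd((b - 5)*(b - 3)*(b + 2), (b - 3)*(b + 1)*(b + 5)) = b - 3
(5) = k^2 + 2*k - 8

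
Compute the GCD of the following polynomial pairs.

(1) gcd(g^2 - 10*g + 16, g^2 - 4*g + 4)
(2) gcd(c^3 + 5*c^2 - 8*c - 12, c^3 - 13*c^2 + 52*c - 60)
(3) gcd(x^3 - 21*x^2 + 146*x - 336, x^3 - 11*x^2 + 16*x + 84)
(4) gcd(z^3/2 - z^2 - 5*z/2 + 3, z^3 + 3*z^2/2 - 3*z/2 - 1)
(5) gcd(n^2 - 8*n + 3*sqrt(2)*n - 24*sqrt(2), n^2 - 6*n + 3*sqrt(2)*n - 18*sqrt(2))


(1) = gcd((g - 8)*(g - 2), (g - 2)^2) = g - 2
(2) = c - 2
(3) = gcd((x - 8)*(x - 7)*(x - 6), (x - 7)*(x - 6)*(x + 2)) = x^2 - 13*x + 42
(4) = z^2 + z - 2
(5) = n + 3*sqrt(2)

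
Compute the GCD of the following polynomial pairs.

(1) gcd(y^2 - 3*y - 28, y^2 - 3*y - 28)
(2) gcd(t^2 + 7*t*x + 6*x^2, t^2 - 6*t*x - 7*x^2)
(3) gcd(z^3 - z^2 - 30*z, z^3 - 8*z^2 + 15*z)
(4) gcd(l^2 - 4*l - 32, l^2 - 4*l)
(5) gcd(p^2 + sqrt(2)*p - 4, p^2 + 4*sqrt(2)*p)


(1) = gcd((y - 7)*(y + 4), (y - 7)*(y + 4)) = y^2 - 3*y - 28
(2) = t + x
(3) = gcd(z*(z - 6)*(z + 5), z*(z - 5)*(z - 3)) = z
(4) = 1
(5) = gcd((p - sqrt(2))*(p + 2*sqrt(2)), p*(p + 4*sqrt(2))) = 1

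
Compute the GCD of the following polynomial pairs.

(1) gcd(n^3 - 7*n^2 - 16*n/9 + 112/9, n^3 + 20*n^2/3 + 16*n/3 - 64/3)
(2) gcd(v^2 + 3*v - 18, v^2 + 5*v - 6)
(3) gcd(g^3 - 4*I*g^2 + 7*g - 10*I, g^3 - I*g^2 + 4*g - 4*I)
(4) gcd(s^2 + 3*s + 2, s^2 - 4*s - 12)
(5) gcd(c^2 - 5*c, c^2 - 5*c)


(1) = n - 4/3
(2) = v + 6
(3) = g^2 + I*g + 2
(4) = s + 2
(5) = gcd(c*(c - 5), c*(c - 5)) = c^2 - 5*c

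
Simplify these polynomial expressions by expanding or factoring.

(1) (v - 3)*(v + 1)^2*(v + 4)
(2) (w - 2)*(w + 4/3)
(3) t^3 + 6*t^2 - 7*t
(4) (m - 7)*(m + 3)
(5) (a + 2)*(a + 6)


(1) = v^4 + 3*v^3 - 9*v^2 - 23*v - 12
(2) = w^2 - 2*w/3 - 8/3
(3) = t*(t - 1)*(t + 7)
(4) = m^2 - 4*m - 21
(5) = a^2 + 8*a + 12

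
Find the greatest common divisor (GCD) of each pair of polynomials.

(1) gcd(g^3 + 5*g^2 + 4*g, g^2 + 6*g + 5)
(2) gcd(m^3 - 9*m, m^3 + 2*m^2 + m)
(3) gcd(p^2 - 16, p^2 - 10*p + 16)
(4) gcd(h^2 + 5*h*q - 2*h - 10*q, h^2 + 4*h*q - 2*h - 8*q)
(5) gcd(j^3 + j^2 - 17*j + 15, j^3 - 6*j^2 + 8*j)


(1) = gcd(g*(g + 1)*(g + 4), (g + 1)*(g + 5)) = g + 1
(2) = gcd(m*(m - 3)*(m + 3), m*(m + 1)^2) = m
(3) = 1
(4) = gcd((h - 2)*(h + 5*q), (h - 2)*(h + 4*q)) = h - 2
(5) = gcd((j - 3)*(j - 1)*(j + 5), j*(j - 4)*(j - 2)) = 1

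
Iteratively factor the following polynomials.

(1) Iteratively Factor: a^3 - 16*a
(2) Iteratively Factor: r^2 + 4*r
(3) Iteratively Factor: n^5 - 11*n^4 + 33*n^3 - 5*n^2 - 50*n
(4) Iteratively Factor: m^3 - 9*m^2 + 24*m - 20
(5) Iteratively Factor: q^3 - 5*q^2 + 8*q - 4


(1) = (a - 4)*(a^2 + 4*a) = (a - 4)*(a + 4)*(a)
(2) = (r + 4)*(r)
(3) = (n + 1)*(n^4 - 12*n^3 + 45*n^2 - 50*n) = n*(n + 1)*(n^3 - 12*n^2 + 45*n - 50) = n*(n - 5)*(n + 1)*(n^2 - 7*n + 10) = n*(n - 5)*(n - 2)*(n + 1)*(n - 5)
(4) = (m - 2)*(m^2 - 7*m + 10) = (m - 2)^2*(m - 5)
(5) = (q - 1)*(q^2 - 4*q + 4) = (q - 2)*(q - 1)*(q - 2)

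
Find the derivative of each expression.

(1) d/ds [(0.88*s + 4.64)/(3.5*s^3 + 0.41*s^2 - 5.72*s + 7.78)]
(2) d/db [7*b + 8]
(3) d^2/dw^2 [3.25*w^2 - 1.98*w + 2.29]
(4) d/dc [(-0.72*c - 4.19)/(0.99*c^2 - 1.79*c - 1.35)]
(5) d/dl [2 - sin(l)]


(1) = (-6.16*s^3 - 49.0808*s^2 - 3.8048*s + 33.3872)/(12.25*s^6 + 2.87*s^5 - 39.8719*s^4 + 49.7696*s^3 + 39.098*s^2 - 89.0032*s + 60.5284)
(2) = 7
(3) = 6.50000000000000
(4) = (0.7128*c^2 + 8.2962*c - 6.5281)/(0.9801*c^4 - 3.5442*c^3 + 0.5311*c^2 + 4.833*c + 1.8225)
(5) = -cos(l)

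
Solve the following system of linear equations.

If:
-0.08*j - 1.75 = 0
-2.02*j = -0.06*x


Then:
j = -21.88
x = -736.46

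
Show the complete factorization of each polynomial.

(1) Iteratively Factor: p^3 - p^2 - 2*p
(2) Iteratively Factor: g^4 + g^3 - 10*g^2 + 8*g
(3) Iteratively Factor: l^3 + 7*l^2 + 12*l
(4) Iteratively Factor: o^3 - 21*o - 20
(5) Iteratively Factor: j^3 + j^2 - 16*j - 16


(1) = (p - 2)*(p^2 + p) = (p - 2)*(p + 1)*(p)
(2) = (g - 1)*(g^3 + 2*g^2 - 8*g) = (g - 2)*(g - 1)*(g^2 + 4*g) = (g - 2)*(g - 1)*(g + 4)*(g)
(3) = (l + 4)*(l^2 + 3*l) = l*(l + 4)*(l + 3)
(4) = (o - 5)*(o^2 + 5*o + 4) = (o - 5)*(o + 1)*(o + 4)
(5) = (j + 4)*(j^2 - 3*j - 4) = (j + 1)*(j + 4)*(j - 4)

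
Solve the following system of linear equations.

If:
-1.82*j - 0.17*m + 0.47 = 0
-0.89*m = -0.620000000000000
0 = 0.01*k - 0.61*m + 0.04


Then:
j = 0.19
k = 38.49
m = 0.70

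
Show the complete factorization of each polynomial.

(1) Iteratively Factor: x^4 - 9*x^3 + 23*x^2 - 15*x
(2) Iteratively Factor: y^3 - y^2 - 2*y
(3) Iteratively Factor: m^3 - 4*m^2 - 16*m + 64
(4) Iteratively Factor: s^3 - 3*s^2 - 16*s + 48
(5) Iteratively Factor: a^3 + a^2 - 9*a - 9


(1) = (x - 1)*(x^3 - 8*x^2 + 15*x) = (x - 5)*(x - 1)*(x^2 - 3*x) = x*(x - 5)*(x - 1)*(x - 3)
(2) = (y)*(y^2 - y - 2) = y*(y + 1)*(y - 2)
(3) = (m - 4)*(m^2 - 16) = (m - 4)^2*(m + 4)
(4) = (s + 4)*(s^2 - 7*s + 12) = (s - 3)*(s + 4)*(s - 4)
(5) = (a + 1)*(a^2 - 9) = (a - 3)*(a + 1)*(a + 3)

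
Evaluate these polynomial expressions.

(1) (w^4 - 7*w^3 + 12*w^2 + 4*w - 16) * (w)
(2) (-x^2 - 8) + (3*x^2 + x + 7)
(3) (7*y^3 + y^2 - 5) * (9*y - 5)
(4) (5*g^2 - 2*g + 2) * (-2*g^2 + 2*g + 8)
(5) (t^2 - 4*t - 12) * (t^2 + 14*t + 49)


(1) = w^5 - 7*w^4 + 12*w^3 + 4*w^2 - 16*w
(2) = 2*x^2 + x - 1
(3) = 63*y^4 - 26*y^3 - 5*y^2 - 45*y + 25
(4) = -10*g^4 + 14*g^3 + 32*g^2 - 12*g + 16
(5) = t^4 + 10*t^3 - 19*t^2 - 364*t - 588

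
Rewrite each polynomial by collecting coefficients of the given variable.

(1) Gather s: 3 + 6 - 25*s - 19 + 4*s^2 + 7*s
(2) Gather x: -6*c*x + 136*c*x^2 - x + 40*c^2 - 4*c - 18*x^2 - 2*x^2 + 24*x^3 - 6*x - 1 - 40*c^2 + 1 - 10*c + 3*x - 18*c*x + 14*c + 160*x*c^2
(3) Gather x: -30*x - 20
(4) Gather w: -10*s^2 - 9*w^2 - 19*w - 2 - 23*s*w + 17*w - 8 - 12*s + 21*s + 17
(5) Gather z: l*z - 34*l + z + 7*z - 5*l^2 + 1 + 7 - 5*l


(1) = 4*s^2 - 18*s - 10
(2) = 24*x^3 + x^2*(136*c - 20) + x*(160*c^2 - 24*c - 4)
(3) = -30*x - 20
(4) = -10*s^2 + 9*s - 9*w^2 + w*(-23*s - 2) + 7
(5) = -5*l^2 - 39*l + z*(l + 8) + 8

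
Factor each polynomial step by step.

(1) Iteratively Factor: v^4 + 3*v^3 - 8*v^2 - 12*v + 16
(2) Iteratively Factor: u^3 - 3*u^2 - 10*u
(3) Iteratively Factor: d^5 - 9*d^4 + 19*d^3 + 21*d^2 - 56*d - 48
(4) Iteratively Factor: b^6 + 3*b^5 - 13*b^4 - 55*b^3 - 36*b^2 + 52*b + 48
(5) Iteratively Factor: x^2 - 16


(1) = (v - 2)*(v^3 + 5*v^2 + 2*v - 8) = (v - 2)*(v + 2)*(v^2 + 3*v - 4) = (v - 2)*(v - 1)*(v + 2)*(v + 4)
(2) = (u + 2)*(u^2 - 5*u) = u*(u + 2)*(u - 5)
(3) = (d - 4)*(d^4 - 5*d^3 - d^2 + 17*d + 12) = (d - 4)*(d + 1)*(d^3 - 6*d^2 + 5*d + 12) = (d - 4)*(d + 1)^2*(d^2 - 7*d + 12) = (d - 4)^2*(d + 1)^2*(d - 3)
(4) = (b - 1)*(b^5 + 4*b^4 - 9*b^3 - 64*b^2 - 100*b - 48) = (b - 1)*(b + 3)*(b^4 + b^3 - 12*b^2 - 28*b - 16) = (b - 1)*(b + 1)*(b + 3)*(b^3 - 12*b - 16) = (b - 1)*(b + 1)*(b + 2)*(b + 3)*(b^2 - 2*b - 8) = (b - 4)*(b - 1)*(b + 1)*(b + 2)*(b + 3)*(b + 2)
(5) = (x + 4)*(x - 4)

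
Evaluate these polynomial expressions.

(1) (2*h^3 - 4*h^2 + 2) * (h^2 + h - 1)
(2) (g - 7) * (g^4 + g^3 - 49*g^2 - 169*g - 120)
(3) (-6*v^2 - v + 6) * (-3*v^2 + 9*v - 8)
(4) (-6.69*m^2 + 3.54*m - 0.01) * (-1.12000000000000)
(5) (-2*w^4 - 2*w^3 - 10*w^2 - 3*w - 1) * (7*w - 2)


(1) = 2*h^5 - 2*h^4 - 6*h^3 + 6*h^2 + 2*h - 2
(2) = g^5 - 6*g^4 - 56*g^3 + 174*g^2 + 1063*g + 840
(3) = 18*v^4 - 51*v^3 + 21*v^2 + 62*v - 48
(4) = 7.4928*m^2 - 3.9648*m + 0.0112
(5) = -14*w^5 - 10*w^4 - 66*w^3 - w^2 - w + 2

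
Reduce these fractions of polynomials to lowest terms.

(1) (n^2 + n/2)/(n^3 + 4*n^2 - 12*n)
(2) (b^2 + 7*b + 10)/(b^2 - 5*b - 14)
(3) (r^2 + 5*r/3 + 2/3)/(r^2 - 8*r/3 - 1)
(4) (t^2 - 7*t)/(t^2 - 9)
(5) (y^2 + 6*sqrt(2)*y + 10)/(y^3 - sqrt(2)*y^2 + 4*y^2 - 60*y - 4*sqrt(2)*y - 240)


(1) = (2*n + 1)/(2*n^2 + 8*n - 24)
(2) = (b + 5)/(b - 7)
(3) = (3*r^2 + 5*r + 2)/(3*r^2 - 8*r - 3)
(4) = (t^2 - 7*t)/(t^2 - 9)
(5) = (y + sqrt(2))/(y^2 + y*(4 - 6*sqrt(2)) - 24*sqrt(2))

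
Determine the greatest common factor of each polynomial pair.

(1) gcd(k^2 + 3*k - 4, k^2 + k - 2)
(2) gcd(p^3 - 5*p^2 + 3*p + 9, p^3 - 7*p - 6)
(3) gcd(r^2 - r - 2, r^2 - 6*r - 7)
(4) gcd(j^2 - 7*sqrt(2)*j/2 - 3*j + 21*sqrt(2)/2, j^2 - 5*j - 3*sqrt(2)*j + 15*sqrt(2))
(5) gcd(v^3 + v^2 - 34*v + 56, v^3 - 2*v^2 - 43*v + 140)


(1) = k - 1
(2) = p^2 - 2*p - 3
(3) = r + 1
(4) = gcd((j - 3)*(j - 7*sqrt(2)/2), (j - 5)*(j - 3*sqrt(2))) = 1
(5) = gcd((v - 4)*(v - 2)*(v + 7), (v - 5)*(v - 4)*(v + 7)) = v^2 + 3*v - 28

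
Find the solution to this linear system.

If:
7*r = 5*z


Then:
r = 5*z/7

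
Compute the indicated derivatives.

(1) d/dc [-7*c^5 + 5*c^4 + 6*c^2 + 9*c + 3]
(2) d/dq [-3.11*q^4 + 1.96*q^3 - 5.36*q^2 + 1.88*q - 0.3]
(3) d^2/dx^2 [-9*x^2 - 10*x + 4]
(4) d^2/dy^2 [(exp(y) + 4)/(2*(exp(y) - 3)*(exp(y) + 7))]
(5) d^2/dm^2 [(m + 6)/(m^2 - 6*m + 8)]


(1) = -35*c^4 + 20*c^3 + 12*c + 9
(2) = -12.44*q^3 + 5.88*q^2 - 10.72*q + 1.88
(3) = -18
(4) = (exp(4*y) + 12*exp(3*y) + 174*exp(2*y) + 484*exp(y) + 777)*exp(y)/(2*(exp(6*y) + 12*exp(5*y) - 15*exp(4*y) - 440*exp(3*y) + 315*exp(2*y) + 5292*exp(y) - 9261))
(5) = 2*(-3*m*(m^2 - 6*m + 8) + 4*(m - 3)^2*(m + 6))/(m^2 - 6*m + 8)^3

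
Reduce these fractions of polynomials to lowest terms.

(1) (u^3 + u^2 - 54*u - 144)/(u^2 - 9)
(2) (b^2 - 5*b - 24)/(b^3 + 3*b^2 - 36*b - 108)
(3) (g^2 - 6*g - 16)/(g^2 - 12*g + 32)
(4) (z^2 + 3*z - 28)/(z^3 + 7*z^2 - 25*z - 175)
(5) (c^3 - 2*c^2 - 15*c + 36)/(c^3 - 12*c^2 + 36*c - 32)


(1) = (u^2 - 2*u - 48)/(u - 3)
(2) = (b - 8)/(b^2 - 36)
(3) = (g + 2)/(g - 4)
(4) = (z - 4)/(z^2 - 25)
(5) = (c^3 - 2*c^2 - 15*c + 36)/(c^3 - 12*c^2 + 36*c - 32)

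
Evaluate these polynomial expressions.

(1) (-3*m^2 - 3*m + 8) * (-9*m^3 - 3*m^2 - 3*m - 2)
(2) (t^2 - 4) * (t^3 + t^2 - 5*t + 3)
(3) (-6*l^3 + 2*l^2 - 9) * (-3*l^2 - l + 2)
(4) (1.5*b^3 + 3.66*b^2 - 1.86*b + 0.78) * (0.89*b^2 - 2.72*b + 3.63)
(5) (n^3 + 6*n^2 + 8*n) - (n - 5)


(1) = 27*m^5 + 36*m^4 - 54*m^3 - 9*m^2 - 18*m - 16
(2) = t^5 + t^4 - 9*t^3 - t^2 + 20*t - 12
(3) = 18*l^5 - 14*l^3 + 31*l^2 + 9*l - 18
(4) = 1.335*b^5 - 0.8226*b^4 - 6.1656*b^3 + 19.0392*b^2 - 8.8734*b + 2.8314
(5) = n^3 + 6*n^2 + 7*n + 5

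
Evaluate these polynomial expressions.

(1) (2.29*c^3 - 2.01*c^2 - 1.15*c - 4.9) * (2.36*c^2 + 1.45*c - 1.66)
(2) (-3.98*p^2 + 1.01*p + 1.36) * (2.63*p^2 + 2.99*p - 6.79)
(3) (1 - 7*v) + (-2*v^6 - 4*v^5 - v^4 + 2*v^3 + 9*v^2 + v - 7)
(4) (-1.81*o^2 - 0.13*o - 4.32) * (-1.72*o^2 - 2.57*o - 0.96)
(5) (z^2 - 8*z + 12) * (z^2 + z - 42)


(1) = 5.4044*c^5 - 1.4231*c^4 - 9.4299*c^3 - 9.8949*c^2 - 5.196*c + 8.134
(2) = -10.4674*p^4 - 9.2439*p^3 + 33.6209*p^2 - 2.7915*p - 9.2344
(3) = -2*v^6 - 4*v^5 - v^4 + 2*v^3 + 9*v^2 - 6*v - 6
(4) = 3.1132*o^4 + 4.8753*o^3 + 9.5021*o^2 + 11.2272*o + 4.1472
(5) = z^4 - 7*z^3 - 38*z^2 + 348*z - 504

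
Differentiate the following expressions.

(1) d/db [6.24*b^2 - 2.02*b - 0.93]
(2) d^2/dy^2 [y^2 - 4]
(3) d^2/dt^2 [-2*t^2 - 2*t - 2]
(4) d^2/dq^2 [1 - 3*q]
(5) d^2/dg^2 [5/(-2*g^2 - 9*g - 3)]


(1) = 12.48*b - 2.02
(2) = 2
(3) = -4
(4) = 0
(5) = 10*(4*g^2 + 18*g - (4*g + 9)^2 + 6)/(2*g^2 + 9*g + 3)^3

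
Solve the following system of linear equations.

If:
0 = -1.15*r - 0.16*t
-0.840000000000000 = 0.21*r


Then:
r = -4.00
t = 28.75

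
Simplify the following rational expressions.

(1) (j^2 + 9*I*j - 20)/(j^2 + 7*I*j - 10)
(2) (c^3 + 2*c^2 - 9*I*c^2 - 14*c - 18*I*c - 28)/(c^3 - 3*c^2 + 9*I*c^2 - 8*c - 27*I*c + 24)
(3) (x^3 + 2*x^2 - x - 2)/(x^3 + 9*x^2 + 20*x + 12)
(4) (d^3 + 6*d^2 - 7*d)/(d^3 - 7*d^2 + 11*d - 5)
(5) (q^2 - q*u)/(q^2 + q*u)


(1) = (j + 4*I)/(j + 2*I)
(2) = (c^3 + c^2*(2 - 9*I) + c*(-14 - 18*I) - 28)/(c^3 + c^2*(-3 + 9*I) + c*(-8 - 27*I) + 24)
(3) = (x - 1)/(x + 6)
(4) = (d^2 + 7*d)/(d^2 - 6*d + 5)
(5) = (q - u)/(q + u)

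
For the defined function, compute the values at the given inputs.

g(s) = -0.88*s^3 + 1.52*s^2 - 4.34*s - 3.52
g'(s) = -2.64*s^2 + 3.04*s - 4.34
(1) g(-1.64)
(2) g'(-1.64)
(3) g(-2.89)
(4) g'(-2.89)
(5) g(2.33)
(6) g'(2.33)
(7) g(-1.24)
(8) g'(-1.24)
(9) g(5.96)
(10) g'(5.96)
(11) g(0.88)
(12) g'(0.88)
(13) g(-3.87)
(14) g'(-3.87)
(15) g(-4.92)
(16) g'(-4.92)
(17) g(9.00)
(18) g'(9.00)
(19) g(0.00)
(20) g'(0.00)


(1) = 11.57
(2) = -16.43
(3) = 42.96
(4) = -35.18
(5) = -16.51
(6) = -11.59
(7) = 5.88
(8) = -12.17
(9) = -161.70
(10) = -80.00
(11) = -6.76
(12) = -3.71
(13) = 87.05
(14) = -55.64
(15) = 159.43
(16) = -83.20
(17) = -560.98
(18) = -190.82
(19) = -3.52
(20) = -4.34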